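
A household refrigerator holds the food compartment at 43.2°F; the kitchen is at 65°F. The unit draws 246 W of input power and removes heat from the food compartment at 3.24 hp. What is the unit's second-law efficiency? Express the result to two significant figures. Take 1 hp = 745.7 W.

0.43

Converting, Q̇_C = 3.240 hp = 2416 W, so COP_actual = Q̇_C/Ẇ = 2416/246.0 = 9.821.
In absolute terms T_C = 279.37 K and T_H = 291.48 K, so ΔT = 12.11 K.
COP_Carnot = T_C/ΔT = 279.37/12.11 = 23.07.
η_II = COP_actual/COP_Carnot = 9.821/23.07 = 0.4258.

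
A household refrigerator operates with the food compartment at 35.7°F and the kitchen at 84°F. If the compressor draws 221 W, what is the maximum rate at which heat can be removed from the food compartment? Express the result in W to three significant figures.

In absolute terms T_C = 275.21 K and T_H = 302.04 K, so ΔT = 26.83 K.
COP_Carnot = T_C/ΔT = 275.21/26.83 = 10.26.
Q̇_max = COP_Carnot × Ẇ = 10.26 × 221.0 W = 2267 W.

2270 W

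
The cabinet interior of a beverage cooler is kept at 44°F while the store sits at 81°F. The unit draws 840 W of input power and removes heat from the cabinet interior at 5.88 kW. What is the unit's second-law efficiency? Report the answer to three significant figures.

Converting, Q̇_C = 5.880 kW = 5880 W, so COP_actual = Q̇_C/Ẇ = 5880/840.0 = 7.000.
In absolute terms T_C = 279.82 K and T_H = 300.37 K, so ΔT = 20.56 K.
COP_Carnot = T_C/ΔT = 279.82/20.56 = 13.61.
η_II = COP_actual/COP_Carnot = 7.000/13.61 = 0.5142.

0.514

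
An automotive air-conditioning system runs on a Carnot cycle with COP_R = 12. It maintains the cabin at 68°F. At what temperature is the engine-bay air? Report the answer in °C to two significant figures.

COP_R = T_C/(T_H − T_C) gives T_H − T_C = T_C/COP.
With T_C = 293.15 K, T_H = 293.15 × (1 + 1/12) = 317.58 K.
Converting, 317.58 K = 44.43°C.

44 °C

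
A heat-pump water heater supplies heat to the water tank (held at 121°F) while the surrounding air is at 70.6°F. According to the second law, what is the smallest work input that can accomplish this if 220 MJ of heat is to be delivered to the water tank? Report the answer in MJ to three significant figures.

In absolute terms T_C = 294.59 K and T_H = 322.59 K, so ΔT = 28.00 K.
The reversible limit is COP_HP = T_H/ΔT = 11.52, so W_min = Q_H/COP = Q_H·ΔT/T_H.
W_min = 220.0 × 28.00/322.59 = 19.10 MJ.

19.1 MJ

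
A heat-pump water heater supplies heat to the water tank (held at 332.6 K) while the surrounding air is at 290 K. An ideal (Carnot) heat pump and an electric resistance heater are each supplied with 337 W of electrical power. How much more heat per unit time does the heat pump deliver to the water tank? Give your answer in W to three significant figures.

2290 W

The reservoir spacing is ΔT = 332.6 − 290 = 42.60 K.
COP_Carnot = T_H/ΔT = 332.60/42.60 = 7.808.
The heat pump delivers Q̇_H = COP × Ẇ = 2631 W; the resistance heater delivers Ẇ = 337.0 W.
Extra = (COP − 1)·Ẇ = 2294 W.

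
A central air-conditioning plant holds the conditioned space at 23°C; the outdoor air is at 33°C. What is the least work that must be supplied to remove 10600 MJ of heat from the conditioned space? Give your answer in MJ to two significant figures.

360 MJ

In absolute terms T_C = 296.15 K and T_H = 306.15 K, so ΔT = 10.00 K.
The reversible limit is COP_R = T_C/ΔT = 29.62, so W_min = Q_C/COP = Q_C·ΔT/T_C.
W_min = 10600 × 10.00/296.15 = 357.9 MJ.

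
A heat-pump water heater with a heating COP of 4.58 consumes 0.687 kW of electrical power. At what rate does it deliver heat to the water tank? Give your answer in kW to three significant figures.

Q̇_H = COP_HP × Ẇ = 4.58 × 0.6870 = 3.146 kW.

3.15 kW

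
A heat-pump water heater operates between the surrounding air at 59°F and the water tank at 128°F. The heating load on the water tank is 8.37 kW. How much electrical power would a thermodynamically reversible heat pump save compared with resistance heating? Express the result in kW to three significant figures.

In absolute terms T_C = 288.15 K and T_H = 326.48 K, so ΔT = 38.33 K.
COP_Carnot = T_H/ΔT = 326.48/38.33 = 8.517.
Resistance heating needs Ẇ_res = Q̇_H = 8.370 kW; the reversible heat pump needs only Ẇ_hp = Q̇_H/COP = 0.9827 kW.
Saving = 8.370 − 0.9827 = 7.387 kW.

7.39 kW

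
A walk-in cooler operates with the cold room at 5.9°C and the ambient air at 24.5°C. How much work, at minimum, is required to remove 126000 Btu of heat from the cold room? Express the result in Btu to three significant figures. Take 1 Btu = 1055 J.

In absolute terms T_C = 279.05 K and T_H = 297.65 K, so ΔT = 18.60 K.
The reversible limit is COP_R = T_C/ΔT = 15.00, so W_min = Q_C/COP = Q_C·ΔT/T_C.
W_min = 126000 × 18.60/279.05 = 8398 Btu.

8400 Btu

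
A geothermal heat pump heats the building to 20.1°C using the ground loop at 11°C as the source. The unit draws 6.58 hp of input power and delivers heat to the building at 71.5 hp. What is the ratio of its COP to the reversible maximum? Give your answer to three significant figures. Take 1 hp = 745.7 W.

COP_actual = Q̇_H/Ẇ = 71.50/6.580 = 10.87.
In absolute terms T_C = 284.15 K and T_H = 293.25 K, so ΔT = 9.100 K.
COP_Carnot = T_H/ΔT = 293.25/9.100 = 32.23.
η_II = COP_actual/COP_Carnot = 10.87/32.23 = 0.3372.

0.337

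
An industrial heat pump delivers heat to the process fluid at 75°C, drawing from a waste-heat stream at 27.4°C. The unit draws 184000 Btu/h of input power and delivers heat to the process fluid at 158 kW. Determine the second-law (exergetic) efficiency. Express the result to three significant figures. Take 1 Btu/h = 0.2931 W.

0.401

Converting, Q̇_H = 158.0 kW = 539100 Btu/h, so COP_actual = Q̇_H/Ẇ = 539100/184000 = 2.930.
In absolute terms T_C = 300.55 K and T_H = 348.15 K, so ΔT = 47.60 K.
COP_Carnot = T_H/ΔT = 348.15/47.60 = 7.314.
η_II = COP_actual/COP_Carnot = 2.930/7.314 = 0.4006.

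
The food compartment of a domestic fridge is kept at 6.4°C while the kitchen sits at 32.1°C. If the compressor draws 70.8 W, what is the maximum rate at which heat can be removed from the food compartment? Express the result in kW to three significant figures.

0.770 kW

In absolute terms T_C = 279.55 K and T_H = 305.25 K, so ΔT = 25.70 K.
COP_Carnot = T_C/ΔT = 279.55/25.70 = 10.88.
Q̇_max = COP_Carnot × Ẇ = 10.88 × 70.80 W = 770.1 W = 0.7701 kW.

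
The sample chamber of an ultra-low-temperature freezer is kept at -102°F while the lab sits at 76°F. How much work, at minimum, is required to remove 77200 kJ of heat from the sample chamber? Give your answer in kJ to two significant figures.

38000 kJ

In absolute terms T_C = 198.71 K and T_H = 297.59 K, so ΔT = 98.89 K.
The reversible limit is COP_R = T_C/ΔT = 2.009, so W_min = Q_C/COP = Q_C·ΔT/T_C.
W_min = 77200 × 98.89/198.71 = 38420 kJ.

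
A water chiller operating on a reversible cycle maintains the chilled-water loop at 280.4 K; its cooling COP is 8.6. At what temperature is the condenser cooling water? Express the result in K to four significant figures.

313.0 K

COP_R = T_C/(T_H − T_C) gives T_H − T_C = T_C/COP.
With T_C = 280.40 K, T_H = 280.40 × (1 + 1/8.6) = 313.00 K.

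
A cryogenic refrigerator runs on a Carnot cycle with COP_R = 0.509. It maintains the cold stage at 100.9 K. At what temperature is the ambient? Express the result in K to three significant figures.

COP_R = T_C/(T_H − T_C) gives T_H − T_C = T_C/COP.
With T_C = 100.90 K, T_H = 100.90 × (1 + 1/0.509) = 299.13 K.

299 K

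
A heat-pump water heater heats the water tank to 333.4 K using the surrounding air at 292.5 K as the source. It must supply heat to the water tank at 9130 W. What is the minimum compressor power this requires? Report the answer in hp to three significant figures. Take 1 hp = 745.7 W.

1.50 hp

The reservoir spacing is ΔT = 333.4 − 292.5 = 40.90 K.
COP_Carnot = T_H/ΔT = 333.40/40.90 = 8.152.
Ẇ_min = Q̇/COP_Carnot = 9130/8.152 = 1120 W = 1.502 hp.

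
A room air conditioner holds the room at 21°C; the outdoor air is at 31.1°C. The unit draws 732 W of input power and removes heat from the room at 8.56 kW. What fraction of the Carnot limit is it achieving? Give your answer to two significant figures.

0.40

Converting, Q̇_C = 8.560 kW = 8560 W, so COP_actual = Q̇_C/Ẇ = 8560/732.0 = 11.69.
In absolute terms T_C = 294.15 K and T_H = 304.25 K, so ΔT = 10.10 K.
COP_Carnot = T_C/ΔT = 294.15/10.10 = 29.12.
η_II = COP_actual/COP_Carnot = 11.69/29.12 = 0.4015.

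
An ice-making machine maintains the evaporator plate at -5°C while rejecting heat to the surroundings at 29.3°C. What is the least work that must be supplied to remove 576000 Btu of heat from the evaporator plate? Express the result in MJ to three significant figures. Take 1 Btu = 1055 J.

In absolute terms T_C = 268.15 K and T_H = 302.45 K, so ΔT = 34.30 K.
The reversible limit is COP_R = T_C/ΔT = 7.818, so W_min = Q_C/COP = Q_C·ΔT/T_C.
W_min = 576000 × 34.30/268.15 = 73680 Btu = 77.73 MJ.

77.7 MJ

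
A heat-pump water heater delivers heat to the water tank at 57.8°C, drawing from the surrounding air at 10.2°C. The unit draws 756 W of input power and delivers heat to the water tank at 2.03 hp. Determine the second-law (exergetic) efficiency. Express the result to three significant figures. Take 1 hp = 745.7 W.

0.288

Converting, Q̇_H = 2.030 hp = 1514 W, so COP_actual = Q̇_H/Ẇ = 1514/756.0 = 2.002.
In absolute terms T_C = 283.35 K and T_H = 330.95 K, so ΔT = 47.60 K.
COP_Carnot = T_H/ΔT = 330.95/47.60 = 6.953.
η_II = COP_actual/COP_Carnot = 2.002/6.953 = 0.2880.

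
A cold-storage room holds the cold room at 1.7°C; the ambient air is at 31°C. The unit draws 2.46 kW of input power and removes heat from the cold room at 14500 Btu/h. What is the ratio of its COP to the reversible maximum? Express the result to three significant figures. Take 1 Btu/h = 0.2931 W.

Converting, Q̇_C = 14500 Btu/h = 4.250 kW, so COP_actual = Q̇_C/Ẇ = 4.250/2.460 = 1.728.
In absolute terms T_C = 274.85 K and T_H = 304.15 K, so ΔT = 29.30 K.
COP_Carnot = T_C/ΔT = 274.85/29.30 = 9.381.
η_II = COP_actual/COP_Carnot = 1.728/9.381 = 0.1842.

0.184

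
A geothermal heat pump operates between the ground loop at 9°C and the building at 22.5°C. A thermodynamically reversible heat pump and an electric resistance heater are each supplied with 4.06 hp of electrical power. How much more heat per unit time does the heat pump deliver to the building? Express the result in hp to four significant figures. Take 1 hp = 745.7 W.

In absolute terms T_C = 282.15 K and T_H = 295.65 K, so ΔT = 13.50 K.
COP_Carnot = T_H/ΔT = 295.65/13.50 = 21.90.
The heat pump delivers Q̇_H = COP × Ẇ = 88.91 hp; the resistance heater delivers Ẇ = 4.060 hp.
Extra = (COP − 1)·Ẇ = 84.85 hp.

84.85 hp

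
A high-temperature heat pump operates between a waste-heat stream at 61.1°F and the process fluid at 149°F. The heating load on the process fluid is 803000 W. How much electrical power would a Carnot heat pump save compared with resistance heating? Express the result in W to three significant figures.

In absolute terms T_C = 289.32 K and T_H = 338.15 K, so ΔT = 48.83 K.
COP_Carnot = T_H/ΔT = 338.15/48.83 = 6.925.
Resistance heating needs Ẇ_res = Q̇_H = 803000 W; the reversible heat pump needs only Ẇ_hp = Q̇_H/COP = 116000 W.
Saving = 803000 − 116000 = 687000 W.

687000 W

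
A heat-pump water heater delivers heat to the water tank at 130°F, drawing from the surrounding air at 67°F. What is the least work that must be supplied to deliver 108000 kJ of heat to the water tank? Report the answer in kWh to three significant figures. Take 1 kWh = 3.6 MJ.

In absolute terms T_C = 292.59 K and T_H = 327.59 K, so ΔT = 35.00 K.
The reversible limit is COP_HP = T_H/ΔT = 9.360, so W_min = Q_H/COP = Q_H·ΔT/T_H.
W_min = 108000 × 35.00/327.59 = 11540 kJ = 3.205 kWh.

3.21 kWh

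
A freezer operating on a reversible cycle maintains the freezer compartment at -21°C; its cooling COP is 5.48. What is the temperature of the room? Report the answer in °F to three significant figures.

77.0 °F

COP_R = T_C/(T_H − T_C) gives T_H − T_C = T_C/COP.
With T_C = 252.15 K, T_H = 252.15 × (1 + 1/5.48) = 298.16 K.
Converting, 298.16 K = 77.02°F.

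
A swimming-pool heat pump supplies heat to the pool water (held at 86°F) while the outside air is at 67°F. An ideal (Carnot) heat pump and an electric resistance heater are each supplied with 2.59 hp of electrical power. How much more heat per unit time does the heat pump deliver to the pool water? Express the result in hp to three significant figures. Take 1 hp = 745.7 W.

71.8 hp

In absolute terms T_C = 292.59 K and T_H = 303.15 K, so ΔT = 10.56 K.
COP_Carnot = T_H/ΔT = 303.15/10.56 = 28.72.
The heat pump delivers Q̇_H = COP × Ẇ = 74.38 hp; the resistance heater delivers Ẇ = 2.590 hp.
Extra = (COP − 1)·Ẇ = 71.79 hp.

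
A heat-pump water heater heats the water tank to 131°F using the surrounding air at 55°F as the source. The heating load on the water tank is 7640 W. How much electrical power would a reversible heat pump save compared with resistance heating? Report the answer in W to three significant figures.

In absolute terms T_C = 285.93 K and T_H = 328.15 K, so ΔT = 42.22 K.
COP_Carnot = T_H/ΔT = 328.15/42.22 = 7.772.
Resistance heating needs Ẇ_res = Q̇_H = 7640 W; the reversible heat pump needs only Ẇ_hp = Q̇_H/COP = 983.0 W.
Saving = 7640 − 983.0 = 6657 W.

6660 W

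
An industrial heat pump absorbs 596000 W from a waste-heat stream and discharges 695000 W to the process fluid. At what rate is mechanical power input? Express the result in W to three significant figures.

For a cyclic device the first law requires Q̇_H = Q̇_C + Ẇ.
Ẇ = Q̇_H − Q̇_C = 99000 W.

99000 W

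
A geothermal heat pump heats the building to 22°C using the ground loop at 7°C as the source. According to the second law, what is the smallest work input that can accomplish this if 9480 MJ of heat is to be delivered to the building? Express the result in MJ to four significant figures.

In absolute terms T_C = 280.15 K and T_H = 295.15 K, so ΔT = 15.00 K.
The reversible limit is COP_HP = T_H/ΔT = 19.68, so W_min = Q_H/COP = Q_H·ΔT/T_H.
W_min = 9480 × 15.00/295.15 = 481.8 MJ.

481.8 MJ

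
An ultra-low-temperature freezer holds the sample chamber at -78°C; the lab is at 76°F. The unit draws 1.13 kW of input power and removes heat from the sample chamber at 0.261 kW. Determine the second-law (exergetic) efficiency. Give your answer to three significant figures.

0.121

COP_actual = Q̇_C/Ẇ = 0.2610/1.130 = 0.2310.
In absolute terms T_C = 195.15 K and T_H = 297.59 K, so ΔT = 102.4 K.
COP_Carnot = T_C/ΔT = 195.15/102.4 = 1.905.
η_II = COP_actual/COP_Carnot = 0.2310/1.905 = 0.1213.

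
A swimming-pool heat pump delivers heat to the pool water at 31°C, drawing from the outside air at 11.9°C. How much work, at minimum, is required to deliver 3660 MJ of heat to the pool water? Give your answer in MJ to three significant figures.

In absolute terms T_C = 285.05 K and T_H = 304.15 K, so ΔT = 19.10 K.
The reversible limit is COP_HP = T_H/ΔT = 15.92, so W_min = Q_H/COP = Q_H·ΔT/T_H.
W_min = 3660 × 19.10/304.15 = 229.8 MJ.

230 MJ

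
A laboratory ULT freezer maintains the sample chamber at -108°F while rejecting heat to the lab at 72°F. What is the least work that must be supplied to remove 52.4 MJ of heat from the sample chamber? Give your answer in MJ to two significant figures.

In absolute terms T_C = 195.37 K and T_H = 295.37 K, so ΔT = 100.0 K.
The reversible limit is COP_R = T_C/ΔT = 1.954, so W_min = Q_C/COP = Q_C·ΔT/T_C.
W_min = 52.40 × 100.0/195.37 = 26.82 MJ.

27 MJ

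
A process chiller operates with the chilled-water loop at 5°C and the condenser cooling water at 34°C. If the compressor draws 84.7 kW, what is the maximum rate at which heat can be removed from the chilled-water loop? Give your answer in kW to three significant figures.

In absolute terms T_C = 278.15 K and T_H = 307.15 K, so ΔT = 29.00 K.
COP_Carnot = T_C/ΔT = 278.15/29.00 = 9.591.
Q̇_max = COP_Carnot × Ẇ = 9.591 × 84.70 kW = 812.4 kW.

812 kW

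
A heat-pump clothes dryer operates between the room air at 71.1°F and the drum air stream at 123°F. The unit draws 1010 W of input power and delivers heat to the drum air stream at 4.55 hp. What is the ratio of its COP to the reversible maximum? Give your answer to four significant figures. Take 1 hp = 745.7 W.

Converting, Q̇_H = 4.550 hp = 3393 W, so COP_actual = Q̇_H/Ẇ = 3393/1010 = 3.359.
In absolute terms T_C = 294.87 K and T_H = 323.71 K, so ΔT = 28.83 K.
COP_Carnot = T_H/ΔT = 323.71/28.83 = 11.23.
η_II = COP_actual/COP_Carnot = 3.359/11.23 = 0.2992.

0.2992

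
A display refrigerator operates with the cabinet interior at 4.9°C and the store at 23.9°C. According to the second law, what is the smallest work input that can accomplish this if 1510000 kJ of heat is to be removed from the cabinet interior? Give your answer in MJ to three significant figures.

In absolute terms T_C = 278.05 K and T_H = 297.05 K, so ΔT = 19.00 K.
The reversible limit is COP_R = T_C/ΔT = 14.63, so W_min = Q_C/COP = Q_C·ΔT/T_C.
W_min = 1510000 × 19.00/278.05 = 103200 kJ = 103.2 MJ.

103 MJ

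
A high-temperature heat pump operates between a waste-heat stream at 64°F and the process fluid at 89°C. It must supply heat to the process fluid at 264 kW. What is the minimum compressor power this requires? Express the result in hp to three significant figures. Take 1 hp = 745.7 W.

69.6 hp

In absolute terms T_C = 290.93 K and T_H = 362.15 K, so ΔT = 71.22 K.
COP_Carnot = T_H/ΔT = 362.15/71.22 = 5.085.
Ẇ_min = Q̇/COP_Carnot = 264.0/5.085 = 51.92 kW = 69.63 hp.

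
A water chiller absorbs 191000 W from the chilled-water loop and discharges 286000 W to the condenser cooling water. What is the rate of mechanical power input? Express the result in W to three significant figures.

95000 W

For a cyclic device the first law requires Q̇_H = Q̇_C + Ẇ.
Ẇ = Q̇_H − Q̇_C = 95000 W.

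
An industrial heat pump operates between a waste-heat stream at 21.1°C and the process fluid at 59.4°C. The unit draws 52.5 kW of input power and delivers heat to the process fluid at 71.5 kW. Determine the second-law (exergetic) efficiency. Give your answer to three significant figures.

0.157

COP_actual = Q̇_H/Ẇ = 71.50/52.50 = 1.362.
In absolute terms T_C = 294.25 K and T_H = 332.55 K, so ΔT = 38.30 K.
COP_Carnot = T_H/ΔT = 332.55/38.30 = 8.683.
η_II = COP_actual/COP_Carnot = 1.362/8.683 = 0.1569.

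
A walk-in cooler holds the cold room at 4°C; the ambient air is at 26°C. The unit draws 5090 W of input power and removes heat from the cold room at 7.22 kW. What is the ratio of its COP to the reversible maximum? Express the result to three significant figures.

0.113

Converting, Q̇_C = 7.220 kW = 7220 W, so COP_actual = Q̇_C/Ẇ = 7220/5090 = 1.418.
In absolute terms T_C = 277.15 K and T_H = 299.15 K, so ΔT = 22.00 K.
COP_Carnot = T_C/ΔT = 277.15/22.00 = 12.60.
η_II = COP_actual/COP_Carnot = 1.418/12.60 = 0.1126.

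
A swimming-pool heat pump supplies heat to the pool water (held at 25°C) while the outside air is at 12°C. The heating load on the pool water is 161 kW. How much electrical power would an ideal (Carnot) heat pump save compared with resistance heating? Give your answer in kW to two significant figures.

In absolute terms T_C = 285.15 K and T_H = 298.15 K, so ΔT = 13.00 K.
COP_Carnot = T_H/ΔT = 298.15/13.00 = 22.93.
Resistance heating needs Ẇ_res = Q̇_H = 161.0 kW; the reversible heat pump needs only Ẇ_hp = Q̇_H/COP = 7.020 kW.
Saving = 161.0 − 7.020 = 154.0 kW.

150 kW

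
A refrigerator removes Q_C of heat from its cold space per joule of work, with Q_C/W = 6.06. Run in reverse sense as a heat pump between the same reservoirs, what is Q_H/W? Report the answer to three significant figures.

The first law on one cycle gives Q_H = Q_C + W, so Q_H/W = Q_C/W + 1.
COP_HP = COP_R + 1 = 6.06 + 1 = 7.06.

7.06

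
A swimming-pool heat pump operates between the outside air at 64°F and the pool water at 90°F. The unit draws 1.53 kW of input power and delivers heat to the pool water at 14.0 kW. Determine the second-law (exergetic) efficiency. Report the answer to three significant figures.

COP_actual = Q̇_H/Ẇ = 14.00/1.530 = 9.150.
In absolute terms T_C = 290.93 K and T_H = 305.37 K, so ΔT = 14.44 K.
COP_Carnot = T_H/ΔT = 305.37/14.44 = 21.14.
η_II = COP_actual/COP_Carnot = 9.150/21.14 = 0.4328.

0.433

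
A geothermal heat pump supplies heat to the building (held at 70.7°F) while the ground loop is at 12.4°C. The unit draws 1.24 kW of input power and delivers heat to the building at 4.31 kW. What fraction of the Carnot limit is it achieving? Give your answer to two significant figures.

COP_actual = Q̇_H/Ẇ = 4.310/1.240 = 3.476.
In absolute terms T_C = 285.55 K and T_H = 294.65 K, so ΔT = 9.100 K.
COP_Carnot = T_H/ΔT = 294.65/9.100 = 32.38.
η_II = COP_actual/COP_Carnot = 3.476/32.38 = 0.1073.

0.11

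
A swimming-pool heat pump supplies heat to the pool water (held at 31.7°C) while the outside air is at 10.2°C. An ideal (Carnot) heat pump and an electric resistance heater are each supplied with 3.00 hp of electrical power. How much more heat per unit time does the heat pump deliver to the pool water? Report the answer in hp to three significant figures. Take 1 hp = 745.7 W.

39.5 hp

In absolute terms T_C = 283.35 K and T_H = 304.85 K, so ΔT = 21.50 K.
COP_Carnot = T_H/ΔT = 304.85/21.50 = 14.18.
The heat pump delivers Q̇_H = COP × Ẇ = 42.54 hp; the resistance heater delivers Ẇ = 3.000 hp.
Extra = (COP − 1)·Ẇ = 39.54 hp.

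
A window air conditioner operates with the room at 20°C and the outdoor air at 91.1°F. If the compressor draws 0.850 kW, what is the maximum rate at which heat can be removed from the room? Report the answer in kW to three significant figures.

19.4 kW

In absolute terms T_C = 293.15 K and T_H = 305.98 K, so ΔT = 12.83 K.
COP_Carnot = T_C/ΔT = 293.15/12.83 = 22.84.
Q̇_max = COP_Carnot × Ẇ = 22.84 × 0.8500 kW = 19.42 kW.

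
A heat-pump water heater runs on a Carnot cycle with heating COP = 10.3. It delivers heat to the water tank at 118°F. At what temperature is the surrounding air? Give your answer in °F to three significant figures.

COP_HP = T_H/(T_H − T_C) gives T_H − T_C = T_H/COP.
With T_H = 320.93 K, T_C = 320.93 × (1 − 1/10.3) = 289.77 K.
Converting, 289.77 K = 61.92°F.

61.9 °F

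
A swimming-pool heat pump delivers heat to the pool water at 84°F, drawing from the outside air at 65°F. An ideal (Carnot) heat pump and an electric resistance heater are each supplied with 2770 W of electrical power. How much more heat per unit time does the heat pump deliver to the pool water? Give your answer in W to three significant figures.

In absolute terms T_C = 291.48 K and T_H = 302.04 K, so ΔT = 10.56 K.
COP_Carnot = T_H/ΔT = 302.04/10.56 = 28.61.
The heat pump delivers Q̇_H = COP × Ẇ = 79260 W; the resistance heater delivers Ẇ = 2770 W.
Extra = (COP − 1)·Ẇ = 76490 W.

76500 W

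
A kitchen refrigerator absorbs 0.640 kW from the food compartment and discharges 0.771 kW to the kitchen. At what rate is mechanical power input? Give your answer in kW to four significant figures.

For a cyclic device the first law requires Q̇_H = Q̇_C + Ẇ.
Ẇ = Q̇_H − Q̇_C = 0.1310 kW.

0.1310 kW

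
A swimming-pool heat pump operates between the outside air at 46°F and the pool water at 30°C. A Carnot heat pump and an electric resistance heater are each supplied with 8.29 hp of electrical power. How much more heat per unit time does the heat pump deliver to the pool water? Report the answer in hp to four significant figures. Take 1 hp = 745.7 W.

In absolute terms T_C = 280.93 K and T_H = 303.15 K, so ΔT = 22.22 K.
COP_Carnot = T_H/ΔT = 303.15/22.22 = 13.64.
The heat pump delivers Q̇_H = COP × Ẇ = 113.1 hp; the resistance heater delivers Ẇ = 8.290 hp.
Extra = (COP − 1)·Ẇ = 104.8 hp.

104.8 hp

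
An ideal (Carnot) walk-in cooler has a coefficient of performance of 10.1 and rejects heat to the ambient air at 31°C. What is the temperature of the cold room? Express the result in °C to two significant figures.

3.6 °C

For a Carnot refrigerator COP_R = T_C/(T_H − T_C), so T_C = COP·T_H/(1 + COP).
With T_H = 304.15 K, T_C = 10.1 × 304.15/11.10 = 276.75 K.
Converting, 276.75 K = 3.60°C.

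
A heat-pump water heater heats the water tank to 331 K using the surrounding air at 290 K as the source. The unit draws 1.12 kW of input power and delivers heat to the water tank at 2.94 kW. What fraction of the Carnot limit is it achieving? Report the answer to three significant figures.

COP_actual = Q̇_H/Ẇ = 2.940/1.120 = 2.625.
The reservoir spacing is ΔT = 331 − 290 = 41.00 K.
COP_Carnot = T_H/ΔT = 331.00/41.00 = 8.073.
η_II = COP_actual/COP_Carnot = 2.625/8.073 = 0.3252.

0.325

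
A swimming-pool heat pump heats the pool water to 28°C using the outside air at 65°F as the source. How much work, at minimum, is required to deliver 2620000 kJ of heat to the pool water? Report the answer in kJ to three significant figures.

84100 kJ

In absolute terms T_C = 291.48 K and T_H = 301.15 K, so ΔT = 9.667 K.
The reversible limit is COP_HP = T_H/ΔT = 31.15, so W_min = Q_H/COP = Q_H·ΔT/T_H.
W_min = 2620000 × 9.667/301.15 = 84100 kJ.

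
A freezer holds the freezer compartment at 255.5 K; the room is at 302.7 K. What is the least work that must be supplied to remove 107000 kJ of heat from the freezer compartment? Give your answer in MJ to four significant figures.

19.77 MJ

The reservoir spacing is ΔT = 302.7 − 255.5 = 47.20 K.
The reversible limit is COP_R = T_C/ΔT = 5.413, so W_min = Q_C/COP = Q_C·ΔT/T_C.
W_min = 107000 × 47.20/255.50 = 19770 kJ = 19.77 MJ.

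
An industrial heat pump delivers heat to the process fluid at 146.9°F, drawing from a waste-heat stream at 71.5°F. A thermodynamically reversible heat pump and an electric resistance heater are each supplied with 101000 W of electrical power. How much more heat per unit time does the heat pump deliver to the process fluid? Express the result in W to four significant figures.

In absolute terms T_C = 295.09 K and T_H = 336.98 K, so ΔT = 41.89 K.
COP_Carnot = T_H/ΔT = 336.98/41.89 = 8.045.
The heat pump delivers Q̇_H = COP × Ẇ = 812500 W; the resistance heater delivers Ẇ = 101000 W.
Extra = (COP − 1)·Ẇ = 711500 W.

711500 W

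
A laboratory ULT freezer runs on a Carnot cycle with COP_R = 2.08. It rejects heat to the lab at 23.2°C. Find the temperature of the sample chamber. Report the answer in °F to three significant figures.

For a Carnot refrigerator COP_R = T_C/(T_H − T_C), so T_C = COP·T_H/(1 + COP).
With T_H = 296.35 K, T_C = 2.08 × 296.35/3.080 = 200.13 K.
Converting, 200.13 K = -99.43°F.

-99.4 °F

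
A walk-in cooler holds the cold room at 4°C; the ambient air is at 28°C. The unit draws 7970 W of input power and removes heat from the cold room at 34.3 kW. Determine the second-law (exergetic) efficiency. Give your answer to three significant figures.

0.373

Converting, Q̇_C = 34.30 kW = 34300 W, so COP_actual = Q̇_C/Ẇ = 34300/7970 = 4.304.
In absolute terms T_C = 277.15 K and T_H = 301.15 K, so ΔT = 24.00 K.
COP_Carnot = T_C/ΔT = 277.15/24.00 = 11.55.
η_II = COP_actual/COP_Carnot = 4.304/11.55 = 0.3727.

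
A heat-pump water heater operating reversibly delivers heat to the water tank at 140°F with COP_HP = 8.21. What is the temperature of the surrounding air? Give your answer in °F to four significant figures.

COP_HP = T_H/(T_H − T_C) gives T_H − T_C = T_H/COP.
With T_H = 333.15 K, T_C = 333.15 × (1 − 1/8.21) = 292.57 K.
Converting, 292.57 K = 66.96°F.

66.96 °F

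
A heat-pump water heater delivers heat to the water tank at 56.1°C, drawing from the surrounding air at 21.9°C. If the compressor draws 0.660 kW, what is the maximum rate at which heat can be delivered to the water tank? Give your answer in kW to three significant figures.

6.35 kW

In absolute terms T_C = 295.05 K and T_H = 329.25 K, so ΔT = 34.20 K.
COP_Carnot = T_H/ΔT = 329.25/34.20 = 9.627.
Q̇_max = COP_Carnot × Ẇ = 9.627 × 0.6600 kW = 6.354 kW.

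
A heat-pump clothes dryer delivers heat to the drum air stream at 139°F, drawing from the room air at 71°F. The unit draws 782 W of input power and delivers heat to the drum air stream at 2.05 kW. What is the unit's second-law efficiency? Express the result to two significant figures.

Converting, Q̇_H = 2.050 kW = 2050 W, so COP_actual = Q̇_H/Ẇ = 2050/782.0 = 2.621.
In absolute terms T_C = 294.82 K and T_H = 332.59 K, so ΔT = 37.78 K.
COP_Carnot = T_H/ΔT = 332.59/37.78 = 8.804.
η_II = COP_actual/COP_Carnot = 2.621/8.804 = 0.2978.

0.30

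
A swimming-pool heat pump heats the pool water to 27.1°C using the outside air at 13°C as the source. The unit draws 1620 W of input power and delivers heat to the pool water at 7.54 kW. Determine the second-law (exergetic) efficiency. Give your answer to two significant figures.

Converting, Q̇_H = 7.540 kW = 7540 W, so COP_actual = Q̇_H/Ẇ = 7540/1620 = 4.654.
In absolute terms T_C = 286.15 K and T_H = 300.25 K, so ΔT = 14.10 K.
COP_Carnot = T_H/ΔT = 300.25/14.10 = 21.29.
η_II = COP_actual/COP_Carnot = 4.654/21.29 = 0.2186.

0.22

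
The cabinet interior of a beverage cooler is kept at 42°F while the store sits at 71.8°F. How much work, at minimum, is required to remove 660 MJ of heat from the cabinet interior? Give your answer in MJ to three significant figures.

In absolute terms T_C = 278.71 K and T_H = 295.26 K, so ΔT = 16.56 K.
The reversible limit is COP_R = T_C/ΔT = 16.83, so W_min = Q_C/COP = Q_C·ΔT/T_C.
W_min = 660.0 × 16.56/278.71 = 39.21 MJ.

39.2 MJ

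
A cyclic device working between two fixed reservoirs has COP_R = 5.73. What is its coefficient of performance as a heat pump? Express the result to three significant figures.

6.73

The first law on one cycle gives Q_H = Q_C + W, so Q_H/W = Q_C/W + 1.
COP_HP = COP_R + 1 = 5.73 + 1 = 6.73.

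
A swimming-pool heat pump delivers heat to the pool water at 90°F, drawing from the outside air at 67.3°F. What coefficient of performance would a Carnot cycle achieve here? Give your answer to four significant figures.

24.21

In absolute terms T_C = 292.76 K and T_H = 305.37 K, so ΔT = 12.61 K.
For a reversible cycle, COP_Carnot = T_H/ΔT = 305.37/12.61 = 24.21.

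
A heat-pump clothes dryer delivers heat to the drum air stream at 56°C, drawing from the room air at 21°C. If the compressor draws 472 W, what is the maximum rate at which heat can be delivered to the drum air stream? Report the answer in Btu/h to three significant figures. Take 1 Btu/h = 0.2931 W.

In absolute terms T_C = 294.15 K and T_H = 329.15 K, so ΔT = 35.00 K.
COP_Carnot = T_H/ΔT = 329.15/35.00 = 9.404.
Q̇_max = COP_Carnot × Ẇ = 9.404 × 472.0 W = 4439 W = 15140 Btu/h.

15100 Btu/h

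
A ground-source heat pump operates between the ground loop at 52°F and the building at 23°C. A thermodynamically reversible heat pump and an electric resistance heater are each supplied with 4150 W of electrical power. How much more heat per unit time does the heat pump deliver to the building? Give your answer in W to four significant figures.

In absolute terms T_C = 284.26 K and T_H = 296.15 K, so ΔT = 11.89 K.
COP_Carnot = T_H/ΔT = 296.15/11.89 = 24.91.
The heat pump delivers Q̇_H = COP × Ẇ = 103400 W; the resistance heater delivers Ẇ = 4150 W.
Extra = (COP − 1)·Ẇ = 99230 W.

99230 W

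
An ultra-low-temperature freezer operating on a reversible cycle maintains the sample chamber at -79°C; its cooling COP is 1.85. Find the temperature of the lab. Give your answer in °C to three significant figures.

25.9 °C

COP_R = T_C/(T_H − T_C) gives T_H − T_C = T_C/COP.
With T_C = 194.15 K, T_H = 194.15 × (1 + 1/1.85) = 299.10 K.
Converting, 299.10 K = 25.95°C.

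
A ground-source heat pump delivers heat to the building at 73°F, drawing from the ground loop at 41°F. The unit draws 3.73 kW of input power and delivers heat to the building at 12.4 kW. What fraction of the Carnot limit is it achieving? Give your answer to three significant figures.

0.200

COP_actual = Q̇_H/Ẇ = 12.40/3.730 = 3.324.
In absolute terms T_C = 278.15 K and T_H = 295.93 K, so ΔT = 17.78 K.
COP_Carnot = T_H/ΔT = 295.93/17.78 = 16.65.
η_II = COP_actual/COP_Carnot = 3.324/16.65 = 0.1997.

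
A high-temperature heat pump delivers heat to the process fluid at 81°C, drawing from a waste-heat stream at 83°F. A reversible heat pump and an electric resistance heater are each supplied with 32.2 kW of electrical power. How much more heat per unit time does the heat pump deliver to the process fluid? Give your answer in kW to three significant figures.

In absolute terms T_C = 301.48 K and T_H = 354.15 K, so ΔT = 52.67 K.
COP_Carnot = T_H/ΔT = 354.15/52.67 = 6.724.
The heat pump delivers Q̇_H = COP × Ẇ = 216.5 kW; the resistance heater delivers Ẇ = 32.20 kW.
Extra = (COP − 1)·Ẇ = 184.3 kW.

184 kW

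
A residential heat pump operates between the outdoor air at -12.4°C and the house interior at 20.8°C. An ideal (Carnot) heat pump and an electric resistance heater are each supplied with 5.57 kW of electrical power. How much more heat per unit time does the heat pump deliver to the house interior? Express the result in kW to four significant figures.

In absolute terms T_C = 260.75 K and T_H = 293.95 K, so ΔT = 33.20 K.
COP_Carnot = T_H/ΔT = 293.95/33.20 = 8.854.
The heat pump delivers Q̇_H = COP × Ẇ = 49.32 kW; the resistance heater delivers Ẇ = 5.570 kW.
Extra = (COP − 1)·Ẇ = 43.75 kW.

43.75 kW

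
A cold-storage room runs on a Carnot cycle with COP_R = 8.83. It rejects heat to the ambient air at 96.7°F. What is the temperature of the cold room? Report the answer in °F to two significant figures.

For a Carnot refrigerator COP_R = T_C/(T_H − T_C), so T_C = COP·T_H/(1 + COP).
With T_H = 309.09 K, T_C = 8.83 × 309.09/9.830 = 277.65 K.
Converting, 277.65 K = 40.10°F.

40 °F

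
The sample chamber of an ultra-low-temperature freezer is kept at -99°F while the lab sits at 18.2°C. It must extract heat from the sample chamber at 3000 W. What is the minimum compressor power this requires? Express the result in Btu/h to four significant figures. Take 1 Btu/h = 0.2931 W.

In absolute terms T_C = 200.37 K and T_H = 291.35 K, so ΔT = 90.98 K.
COP_Carnot = T_C/ΔT = 200.37/90.98 = 2.202.
Ẇ_min = Q̇/COP_Carnot = 3000/2.202 = 1362 W = 4647 Btu/h.

4647 Btu/h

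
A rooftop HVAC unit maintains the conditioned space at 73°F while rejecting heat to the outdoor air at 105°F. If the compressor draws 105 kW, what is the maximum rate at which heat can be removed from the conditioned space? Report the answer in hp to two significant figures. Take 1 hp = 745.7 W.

2300 hp

In absolute terms T_C = 295.93 K and T_H = 313.71 K, so ΔT = 17.78 K.
COP_Carnot = T_C/ΔT = 295.93/17.78 = 16.65.
Q̇_max = COP_Carnot × Ẇ = 16.65 × 105.0 kW = 1748 kW = 2344 hp.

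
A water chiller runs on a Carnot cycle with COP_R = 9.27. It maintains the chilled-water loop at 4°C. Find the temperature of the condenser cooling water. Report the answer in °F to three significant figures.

93.0 °F

COP_R = T_C/(T_H − T_C) gives T_H − T_C = T_C/COP.
With T_C = 277.15 K, T_H = 277.15 × (1 + 1/9.27) = 307.05 K.
Converting, 307.05 K = 93.02°F.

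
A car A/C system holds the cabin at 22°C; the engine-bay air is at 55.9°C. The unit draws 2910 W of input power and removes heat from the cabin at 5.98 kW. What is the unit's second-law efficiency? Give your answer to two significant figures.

Converting, Q̇_C = 5.980 kW = 5980 W, so COP_actual = Q̇_C/Ẇ = 5980/2910 = 2.055.
In absolute terms T_C = 295.15 K and T_H = 329.05 K, so ΔT = 33.90 K.
COP_Carnot = T_C/ΔT = 295.15/33.90 = 8.706.
η_II = COP_actual/COP_Carnot = 2.055/8.706 = 0.2360.

0.24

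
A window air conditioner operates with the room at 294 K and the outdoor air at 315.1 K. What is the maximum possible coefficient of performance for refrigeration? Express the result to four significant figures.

13.93

The reservoir spacing is ΔT = 315.1 − 294 = 21.10 K.
For a reversible cycle, COP_Carnot = T_C/ΔT = 294.00/21.10 = 13.93.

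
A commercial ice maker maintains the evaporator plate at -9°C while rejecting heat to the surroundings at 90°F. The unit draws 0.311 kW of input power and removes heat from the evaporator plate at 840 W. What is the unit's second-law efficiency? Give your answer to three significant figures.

Converting, Q̇_C = 840.0 W = 0.8400 kW, so COP_actual = Q̇_C/Ẇ = 0.8400/0.3110 = 2.701.
In absolute terms T_C = 264.15 K and T_H = 305.37 K, so ΔT = 41.22 K.
COP_Carnot = T_C/ΔT = 264.15/41.22 = 6.408.
η_II = COP_actual/COP_Carnot = 2.701/6.408 = 0.4215.

0.422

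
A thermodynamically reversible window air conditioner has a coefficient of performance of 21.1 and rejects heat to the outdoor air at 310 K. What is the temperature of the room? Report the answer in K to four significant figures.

296.0 K

For a Carnot refrigerator COP_R = T_C/(T_H − T_C), so T_C = COP·T_H/(1 + COP).
With T_H = 310.00 K, T_C = 21.1 × 310.00/22.10 = 295.97 K.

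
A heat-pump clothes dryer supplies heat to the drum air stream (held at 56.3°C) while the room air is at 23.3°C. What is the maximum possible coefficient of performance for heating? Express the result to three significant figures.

In absolute terms T_C = 296.45 K and T_H = 329.45 K, so ΔT = 33.00 K.
For a reversible cycle, COP_Carnot = T_H/ΔT = 329.45/33.00 = 9.983.

9.98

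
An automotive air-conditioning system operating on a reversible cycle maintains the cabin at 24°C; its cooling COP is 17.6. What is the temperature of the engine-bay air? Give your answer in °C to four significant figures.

COP_R = T_C/(T_H − T_C) gives T_H − T_C = T_C/COP.
With T_C = 297.15 K, T_H = 297.15 × (1 + 1/17.6) = 314.03 K.
Converting, 314.03 K = 40.88°C.

40.88 °C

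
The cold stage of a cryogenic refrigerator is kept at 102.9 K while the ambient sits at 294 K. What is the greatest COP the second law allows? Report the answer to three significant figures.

The reservoir spacing is ΔT = 294 − 102.9 = 191.1 K.
For a reversible cycle, COP_Carnot = T_C/ΔT = 102.90/191.1 = 0.5385.

0.538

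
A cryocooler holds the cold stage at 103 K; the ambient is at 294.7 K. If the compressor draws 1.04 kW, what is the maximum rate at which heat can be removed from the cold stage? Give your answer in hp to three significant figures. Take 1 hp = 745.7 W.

The reservoir spacing is ΔT = 294.7 − 103 = 191.7 K.
COP_Carnot = T_C/ΔT = 103.00/191.7 = 0.5373.
Q̇_max = COP_Carnot × Ẇ = 0.5373 × 1.040 kW = 0.5588 kW = 0.7493 hp.

0.749 hp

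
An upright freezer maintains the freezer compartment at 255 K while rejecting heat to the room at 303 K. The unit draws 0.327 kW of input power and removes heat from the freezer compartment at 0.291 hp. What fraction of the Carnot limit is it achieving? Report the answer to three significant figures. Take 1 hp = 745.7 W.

Converting, Q̇_C = 0.2910 hp = 0.2170 kW, so COP_actual = Q̇_C/Ẇ = 0.2170/0.3270 = 0.6636.
The reservoir spacing is ΔT = 303 − 255 = 48.00 K.
COP_Carnot = T_C/ΔT = 255.00/48.00 = 5.313.
η_II = COP_actual/COP_Carnot = 0.6636/5.313 = 0.1249.

0.125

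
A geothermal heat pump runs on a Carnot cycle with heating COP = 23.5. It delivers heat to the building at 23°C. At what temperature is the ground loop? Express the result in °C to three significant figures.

COP_HP = T_H/(T_H − T_C) gives T_H − T_C = T_H/COP.
With T_H = 296.15 K, T_C = 296.15 × (1 − 1/23.5) = 283.55 K.
Converting, 283.55 K = 10.40°C.

10.4 °C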